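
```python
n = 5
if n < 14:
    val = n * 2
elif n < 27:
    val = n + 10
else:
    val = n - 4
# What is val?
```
Trace:
  n=5
  n=5, val=10

Final answer: 10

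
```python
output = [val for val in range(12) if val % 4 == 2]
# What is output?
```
Trace:
  val=0
  val=1
  val=2
  val=3
  val=4
  val=5
  val=6
  val=7
  val=8
  val=9
  val=10
  val=11
  output=[2, 6, 10]

Final answer: [2, 6, 10]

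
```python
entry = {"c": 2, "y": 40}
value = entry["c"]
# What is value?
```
Trace:
  entry={'c': 2, 'y': 40}
  entry={'c': 2, 'y': 40}, value=2

Final answer: 2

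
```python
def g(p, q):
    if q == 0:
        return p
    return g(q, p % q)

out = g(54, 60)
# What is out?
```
Call trace:
g(p=54, q=60)
  g(p=60, q=54)
    g(p=54, q=6)
      g(p=6, q=0)
      -> return 6
    -> return 6
  -> return 6
-> return 6

Final answer: 6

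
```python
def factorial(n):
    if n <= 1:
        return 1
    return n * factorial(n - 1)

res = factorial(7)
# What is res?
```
Call trace:
factorial(n=7)
  factorial(n=6)
    factorial(n=5)
      factorial(n=4)
        factorial(n=3)
          factorial(n=2)
            factorial(n=1)
            -> return 1
          -> return 2
        -> return 6
      -> return 24
    -> return 120
  -> return 720
-> return 5040

Final answer: 5040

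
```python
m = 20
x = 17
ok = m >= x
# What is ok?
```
Trace:
  m=20
  m=20, x=17
  m=20, x=17, ok=True

Final answer: True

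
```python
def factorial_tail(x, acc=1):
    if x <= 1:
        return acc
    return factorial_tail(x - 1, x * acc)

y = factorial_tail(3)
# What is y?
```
Call trace:
factorial_tail(x=3, acc=1)
  factorial_tail(x=2, acc=3)
    factorial_tail(x=1, acc=6)
    -> return 6
  -> return 6
-> return 6

Final answer: 6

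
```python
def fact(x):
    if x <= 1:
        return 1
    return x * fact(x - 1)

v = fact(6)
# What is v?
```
Call trace:
fact(x=6)
  fact(x=5)
    fact(x=4)
      fact(x=3)
        fact(x=2)
          fact(x=1)
          -> return 1
        -> return 2
      -> return 6
    -> return 24
  -> return 120
-> return 720

Final answer: 720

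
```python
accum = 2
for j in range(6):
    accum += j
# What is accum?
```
Trace:
  accum=2
  accum=2, j=0
  accum=3, j=1
  accum=5, j=2
  accum=8, j=3
  accum=12, j=4
  accum=17, j=5

Final answer: 17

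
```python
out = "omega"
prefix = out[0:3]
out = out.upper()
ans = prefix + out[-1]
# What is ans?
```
Trace:
  out='omega'
  out='omega', prefix='ome'
  out='OMEGA', prefix='ome'
  out='OMEGA', prefix='ome', ans='omeA'

Final answer: 'omeA'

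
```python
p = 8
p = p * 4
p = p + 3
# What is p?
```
Trace:
  p=8
  p=32
  p=35

Final answer: 35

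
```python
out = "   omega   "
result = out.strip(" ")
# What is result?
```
Trace:
  out='   omega   '
  out='   omega   ', result='omega'

Final answer: 'omega'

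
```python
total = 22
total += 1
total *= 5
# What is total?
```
Trace:
  total=22
  total=23
  total=115

Final answer: 115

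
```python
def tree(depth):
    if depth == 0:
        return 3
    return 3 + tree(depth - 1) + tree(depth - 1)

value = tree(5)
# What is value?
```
Call trace (a repeated sub-call is expanded the first time; later identical calls just restate its return value):
tree(depth=5)
  tree(depth=4)
    tree(depth=3)
      tree(depth=2)
        tree(depth=1)
          tree(depth=0)
          -> return 3
          tree(depth=0)
          -> return 3
        -> return 9
        tree(depth=1) -> return 9  (same call as traced above)
      -> return 21
      tree(depth=2) -> return 21  (same call as traced above)
    -> return 45
    tree(depth=3) -> return 45  (same call as traced above)
  -> return 93
  tree(depth=4) -> return 93  (same call as traced above)
-> return 189

Final answer: 189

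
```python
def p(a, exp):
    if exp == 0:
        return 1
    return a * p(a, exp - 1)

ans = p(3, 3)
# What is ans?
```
Call trace:
p(a=3, exp=3)
  p(a=3, exp=2)
    p(a=3, exp=1)
      p(a=3, exp=0)
      -> return 1
    -> return 3
  -> return 9
-> return 27

Final answer: 27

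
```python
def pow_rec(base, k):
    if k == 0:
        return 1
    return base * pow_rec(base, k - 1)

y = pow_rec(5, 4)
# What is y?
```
Call trace:
pow_rec(base=5, k=4)
  pow_rec(base=5, k=3)
    pow_rec(base=5, k=2)
      pow_rec(base=5, k=1)
        pow_rec(base=5, k=0)
        -> return 1
      -> return 5
    -> return 25
  -> return 125
-> return 625

Final answer: 625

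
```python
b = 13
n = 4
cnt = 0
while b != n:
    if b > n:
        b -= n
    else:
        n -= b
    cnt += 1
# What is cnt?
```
Trace:
  b=13
  b=13, n=4
  b=13, n=4, cnt=0
  b=9, n=4, cnt=1
  b=5, n=4, cnt=2
  b=1, n=4, cnt=3
  b=1, n=3, cnt=4
  b=1, n=2, cnt=5
  b=1, n=1, cnt=6

Final answer: 6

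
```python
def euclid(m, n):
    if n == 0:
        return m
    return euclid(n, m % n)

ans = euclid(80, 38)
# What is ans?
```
Call trace:
euclid(m=80, n=38)
  euclid(m=38, n=4)
    euclid(m=4, n=2)
      euclid(m=2, n=0)
      -> return 2
    -> return 2
  -> return 2
-> return 2

Final answer: 2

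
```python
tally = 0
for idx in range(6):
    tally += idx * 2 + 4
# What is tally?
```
Trace:
  tally=0
  tally=4, idx=0
  tally=10, idx=1
  tally=18, idx=2
  tally=28, idx=3
  tally=40, idx=4
  tally=54, idx=5

Final answer: 54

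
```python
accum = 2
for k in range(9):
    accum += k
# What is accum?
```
Trace:
  accum=2
  accum=2, k=0
  accum=3, k=1
  accum=5, k=2
  accum=8, k=3
  accum=12, k=4
  accum=17, k=5
  accum=23, k=6
  accum=30, k=7
  accum=38, k=8

Final answer: 38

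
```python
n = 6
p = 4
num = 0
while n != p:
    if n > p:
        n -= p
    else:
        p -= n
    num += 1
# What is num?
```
Trace:
  n=6
  n=6, p=4
  n=6, p=4, num=0
  n=2, p=4, num=1
  n=2, p=2, num=2

Final answer: 2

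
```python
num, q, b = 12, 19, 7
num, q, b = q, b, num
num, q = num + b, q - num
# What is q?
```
Trace:
  num=12, q=19, b=7
  num=19, q=7, b=12
  num=31, q=-12, b=12

Final answer: -12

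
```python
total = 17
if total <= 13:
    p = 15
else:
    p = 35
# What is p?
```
Trace:
  total=17
  total=17, p=35

Final answer: 35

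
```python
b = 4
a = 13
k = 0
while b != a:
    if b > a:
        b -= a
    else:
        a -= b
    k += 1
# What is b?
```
Trace:
  b=4
  b=4, a=13
  b=4, a=13, k=0
  b=4, a=9, k=1
  b=4, a=5, k=2
  b=4, a=1, k=3
  b=3, a=1, k=4
  b=2, a=1, k=5
  b=1, a=1, k=6

Final answer: 1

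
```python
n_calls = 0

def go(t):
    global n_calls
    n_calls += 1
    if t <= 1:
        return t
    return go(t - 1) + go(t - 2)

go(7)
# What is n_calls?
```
Call trace (a repeated sub-call is expanded the first time; later identical calls just restate its return value):
go(t=7)
  go(t=6)
    go(t=5)
      go(t=4)
        go(t=3)
          go(t=2)
            go(t=1)
            -> return 1
            go(t=0)
            -> return 0
          -> return 1
          go(t=1)
          -> return 1
        -> return 2
        go(t=2) -> return 1  (same call as traced above)
      -> return 3
      go(t=3) -> return 2  (same call as traced above)
    -> return 5
    go(t=4) -> return 3  (same call as traced above)
  -> return 8
  go(t=5) -> return 5  (same call as traced above)
-> return 13

n_calls is incremented once per call, so count the calls in each subtree. Let C(t) = number of calls made by go(t).
C(0) = C(1) = 1 (base case, no recursion); C(t) = 1 + C(t - 1) + C(t - 2) otherwise.
C(2) = 1 + C(1) + C(0) = 1 + 1 + 1 = 3
C(3) = 1 + C(2) + C(1) = 1 + 3 + 1 = 5
C(4) = 1 + C(3) + C(2) = 1 + 5 + 3 = 9
C(5) = 1 + C(4) + C(3) = 1 + 9 + 5 = 15
C(6) = 1 + C(5) + C(4) = 1 + 15 + 9 = 25
C(7) = 1 + C(6) + C(5) = 1 + 25 + 15 = 41
n_calls = C(7) = 41

Final answer: 41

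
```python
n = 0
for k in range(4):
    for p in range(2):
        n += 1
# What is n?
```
Trace:
  n=0
  n=1, k=0, p=0
  n=2, k=0, p=1
  n=3, k=1, p=0
  n=4, k=1, p=1
  n=5, k=2, p=0
  n=6, k=2, p=1
  n=7, k=3, p=0
  n=8, k=3, p=1

Final answer: 8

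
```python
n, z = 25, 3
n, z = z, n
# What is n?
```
Trace:
  n=25, z=3
  n=3, z=25

Final answer: 3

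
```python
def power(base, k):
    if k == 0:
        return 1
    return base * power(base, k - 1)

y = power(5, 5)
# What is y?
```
Call trace:
power(base=5, k=5)
  power(base=5, k=4)
    power(base=5, k=3)
      power(base=5, k=2)
        power(base=5, k=1)
          power(base=5, k=0)
          -> return 1
        -> return 5
      -> return 25
    -> return 125
  -> return 625
-> return 3125

Final answer: 3125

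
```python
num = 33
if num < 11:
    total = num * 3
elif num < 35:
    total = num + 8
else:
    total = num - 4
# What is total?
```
Trace:
  num=33
  num=33, total=41

Final answer: 41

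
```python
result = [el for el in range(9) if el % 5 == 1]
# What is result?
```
Trace:
  el=0
  el=1
  el=2
  el=3
  el=4
  el=5
  el=6
  el=7
  el=8
  result=[1, 6]

Final answer: [1, 6]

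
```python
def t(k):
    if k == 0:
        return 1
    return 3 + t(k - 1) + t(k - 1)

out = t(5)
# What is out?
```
Call trace (a repeated sub-call is expanded the first time; later identical calls just restate its return value):
t(k=5)
  t(k=4)
    t(k=3)
      t(k=2)
        t(k=1)
          t(k=0)
          -> return 1
          t(k=0)
          -> return 1
        -> return 5
        t(k=1) -> return 5  (same call as traced above)
      -> return 13
      t(k=2) -> return 13  (same call as traced above)
    -> return 29
    t(k=3) -> return 29  (same call as traced above)
  -> return 61
  t(k=4) -> return 61  (same call as traced above)
-> return 125

Final answer: 125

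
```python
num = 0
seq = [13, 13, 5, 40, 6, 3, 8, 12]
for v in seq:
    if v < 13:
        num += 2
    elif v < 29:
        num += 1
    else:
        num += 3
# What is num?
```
Trace:
  num=0
  num=1, v=13
  num=2, v=13
  num=4, v=5
  num=7, v=40
  num=9, v=6
  num=11, v=3
  num=13, v=8
  num=15, v=12

Final answer: 15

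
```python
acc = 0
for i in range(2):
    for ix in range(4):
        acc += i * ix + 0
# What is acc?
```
Trace:
  acc=0
  acc=0, i=0, ix=0
  acc=0, i=0, ix=1
  acc=0, i=0, ix=2
  acc=0, i=0, ix=3
  acc=0, i=1, ix=0
  acc=1, i=1, ix=1
  acc=3, i=1, ix=2
  acc=6, i=1, ix=3

Final answer: 6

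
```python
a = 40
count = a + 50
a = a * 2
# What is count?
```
Trace:
  a=40
  a=40, count=90
  a=80, count=90

Final answer: 90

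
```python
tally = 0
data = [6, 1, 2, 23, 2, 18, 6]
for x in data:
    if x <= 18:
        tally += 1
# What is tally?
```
Trace:
  tally=0
  tally=1, x=6
  tally=2, x=1
  tally=3, x=2
  tally=3, x=23
  tally=4, x=2
  tally=5, x=18
  tally=6, x=6

Final answer: 6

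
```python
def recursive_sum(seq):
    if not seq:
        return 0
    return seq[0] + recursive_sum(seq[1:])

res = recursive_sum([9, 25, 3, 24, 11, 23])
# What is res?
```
Call trace:
recursive_sum(seq=[9, 25, 3, 24, 11, 23])
  recursive_sum(seq=[25, 3, 24, 11, 23])
    recursive_sum(seq=[3, 24, 11, 23])
      recursive_sum(seq=[24, 11, 23])
        recursive_sum(seq=[11, 23])
          recursive_sum(seq=[23])
            recursive_sum(seq=[])
            -> return 0
          -> return 23
        -> return 34
      -> return 58
    -> return 61
  -> return 86
-> return 95

Final answer: 95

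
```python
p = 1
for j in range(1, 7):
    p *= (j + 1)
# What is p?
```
Trace:
  p=1
  p=2, j=1
  p=6, j=2
  p=24, j=3
  p=120, j=4
  p=720, j=5
  p=5040, j=6

Final answer: 5040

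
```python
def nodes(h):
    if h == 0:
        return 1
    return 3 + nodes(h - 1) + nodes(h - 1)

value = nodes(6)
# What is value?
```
Call trace (a repeated sub-call is expanded the first time; later identical calls just restate its return value):
nodes(h=6)
  nodes(h=5)
    nodes(h=4)
      nodes(h=3)
        nodes(h=2)
          nodes(h=1)
            nodes(h=0)
            -> return 1
            nodes(h=0)
            -> return 1
          -> return 5
          nodes(h=1) -> return 5  (same call as traced above)
        -> return 13
        nodes(h=2) -> return 13  (same call as traced above)
      -> return 29
      nodes(h=3) -> return 29  (same call as traced above)
    -> return 61
    nodes(h=4) -> return 61  (same call as traced above)
  -> return 125
  nodes(h=5) -> return 125  (same call as traced above)
-> return 253

Final answer: 253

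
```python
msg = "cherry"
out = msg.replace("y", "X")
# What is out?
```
Trace:
  msg='cherry'
  msg='cherry', out='cherrX'

Final answer: 'cherrX'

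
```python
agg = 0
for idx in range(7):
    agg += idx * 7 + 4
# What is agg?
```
Trace:
  agg=0
  agg=4, idx=0
  agg=15, idx=1
  agg=33, idx=2
  agg=58, idx=3
  agg=90, idx=4
  agg=129, idx=5
  agg=175, idx=6

Final answer: 175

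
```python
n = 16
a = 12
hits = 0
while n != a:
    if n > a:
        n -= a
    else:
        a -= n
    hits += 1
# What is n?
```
Trace:
  n=16
  n=16, a=12
  n=16, a=12, hits=0
  n=4, a=12, hits=1
  n=4, a=8, hits=2
  n=4, a=4, hits=3

Final answer: 4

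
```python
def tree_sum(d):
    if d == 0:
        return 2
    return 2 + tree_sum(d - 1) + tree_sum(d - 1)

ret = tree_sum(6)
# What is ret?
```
Call trace (a repeated sub-call is expanded the first time; later identical calls just restate its return value):
tree_sum(d=6)
  tree_sum(d=5)
    tree_sum(d=4)
      tree_sum(d=3)
        tree_sum(d=2)
          tree_sum(d=1)
            tree_sum(d=0)
            -> return 2
            tree_sum(d=0)
            -> return 2
          -> return 6
          tree_sum(d=1) -> return 6  (same call as traced above)
        -> return 14
        tree_sum(d=2) -> return 14  (same call as traced above)
      -> return 30
      tree_sum(d=3) -> return 30  (same call as traced above)
    -> return 62
    tree_sum(d=4) -> return 62  (same call as traced above)
  -> return 126
  tree_sum(d=5) -> return 126  (same call as traced above)
-> return 254

Final answer: 254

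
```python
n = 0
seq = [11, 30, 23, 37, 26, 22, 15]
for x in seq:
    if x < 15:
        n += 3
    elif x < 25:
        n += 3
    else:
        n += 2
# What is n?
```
Trace:
  n=0
  n=3, x=11
  n=5, x=30
  n=8, x=23
  n=10, x=37
  n=12, x=26
  n=15, x=22
  n=18, x=15

Final answer: 18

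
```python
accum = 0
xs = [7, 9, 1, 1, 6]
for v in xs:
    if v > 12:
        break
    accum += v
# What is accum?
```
Trace:
  accum=0
  accum=7, v=7
  accum=16, v=9
  accum=17, v=1
  accum=18, v=1
  accum=24, v=6

Final answer: 24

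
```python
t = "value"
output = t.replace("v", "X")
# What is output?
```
Trace:
  t='value'
  t='value', output='Xalue'

Final answer: 'Xalue'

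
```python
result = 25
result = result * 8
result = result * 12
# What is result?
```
Trace:
  result=25
  result=200
  result=2400

Final answer: 2400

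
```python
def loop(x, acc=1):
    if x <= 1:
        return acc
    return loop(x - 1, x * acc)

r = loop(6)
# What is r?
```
Call trace:
loop(x=6, acc=1)
  loop(x=5, acc=6)
    loop(x=4, acc=30)
      loop(x=3, acc=120)
        loop(x=2, acc=360)
          loop(x=1, acc=720)
          -> return 720
        -> return 720
      -> return 720
    -> return 720
  -> return 720
-> return 720

Final answer: 720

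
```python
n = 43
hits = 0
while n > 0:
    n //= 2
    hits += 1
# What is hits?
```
Trace:
  n=43
  n=43, hits=0
  n=21, hits=1
  n=10, hits=2
  n=5, hits=3
  n=2, hits=4
  n=1, hits=5
  n=0, hits=6

Final answer: 6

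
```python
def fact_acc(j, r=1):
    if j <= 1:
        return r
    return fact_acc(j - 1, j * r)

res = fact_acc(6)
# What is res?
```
Call trace:
fact_acc(j=6, r=1)
  fact_acc(j=5, r=6)
    fact_acc(j=4, r=30)
      fact_acc(j=3, r=120)
        fact_acc(j=2, r=360)
          fact_acc(j=1, r=720)
          -> return 720
        -> return 720
      -> return 720
    -> return 720
  -> return 720
-> return 720

Final answer: 720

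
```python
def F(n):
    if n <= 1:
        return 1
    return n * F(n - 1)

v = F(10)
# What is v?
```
Call trace:
F(n=10)
  F(n=9)
    F(n=8)
      F(n=7)
        F(n=6)
          F(n=5)
            F(n=4)
              F(n=3)
                F(n=2)
                  F(n=1)
                  -> return 1
                -> return 2
              -> return 6
            -> return 24
          -> return 120
        -> return 720
      -> return 5040
    -> return 40320
  -> return 362880
-> return 3628800

Final answer: 3628800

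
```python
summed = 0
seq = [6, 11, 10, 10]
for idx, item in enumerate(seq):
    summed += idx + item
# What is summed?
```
Trace:
  summed=0
  summed=6, idx=0, item=6
  summed=18, idx=1, item=11
  summed=30, idx=2, item=10
  summed=43, idx=3, item=10

Final answer: 43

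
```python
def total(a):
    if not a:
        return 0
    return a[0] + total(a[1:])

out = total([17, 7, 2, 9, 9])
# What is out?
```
Call trace:
total(a=[17, 7, 2, 9, 9])
  total(a=[7, 2, 9, 9])
    total(a=[2, 9, 9])
      total(a=[9, 9])
        total(a=[9])
          total(a=[])
          -> return 0
        -> return 9
      -> return 18
    -> return 20
  -> return 27
-> return 44

Final answer: 44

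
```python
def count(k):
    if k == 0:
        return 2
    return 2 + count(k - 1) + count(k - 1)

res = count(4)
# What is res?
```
Call trace (a repeated sub-call is expanded the first time; later identical calls just restate its return value):
count(k=4)
  count(k=3)
    count(k=2)
      count(k=1)
        count(k=0)
        -> return 2
        count(k=0)
        -> return 2
      -> return 6
      count(k=1) -> return 6  (same call as traced above)
    -> return 14
    count(k=2) -> return 14  (same call as traced above)
  -> return 30
  count(k=3) -> return 30  (same call as traced above)
-> return 62

Final answer: 62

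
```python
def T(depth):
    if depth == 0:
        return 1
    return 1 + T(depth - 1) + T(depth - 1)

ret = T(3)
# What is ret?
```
Call trace (a repeated sub-call is expanded the first time; later identical calls just restate its return value):
T(depth=3)
  T(depth=2)
    T(depth=1)
      T(depth=0)
      -> return 1
      T(depth=0)
      -> return 1
    -> return 3
    T(depth=1) -> return 3  (same call as traced above)
  -> return 7
  T(depth=2) -> return 7  (same call as traced above)
-> return 15

Final answer: 15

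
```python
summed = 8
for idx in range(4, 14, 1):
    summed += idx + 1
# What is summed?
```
Trace:
  summed=8
  summed=13, idx=4
  summed=19, idx=5
  summed=26, idx=6
  summed=34, idx=7
  summed=43, idx=8
  summed=53, idx=9
  summed=64, idx=10
  summed=76, idx=11
  summed=89, idx=12
  summed=103, idx=13

Final answer: 103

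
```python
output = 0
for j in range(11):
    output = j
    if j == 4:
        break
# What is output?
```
Trace:
  output=0
  output=0, j=0
  output=1, j=1
  output=2, j=2
  output=3, j=3
  output=4, j=4

Final answer: 4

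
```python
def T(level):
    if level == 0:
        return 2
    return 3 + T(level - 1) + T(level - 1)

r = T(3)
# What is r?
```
Call trace (a repeated sub-call is expanded the first time; later identical calls just restate its return value):
T(level=3)
  T(level=2)
    T(level=1)
      T(level=0)
      -> return 2
      T(level=0)
      -> return 2
    -> return 7
    T(level=1) -> return 7  (same call as traced above)
  -> return 17
  T(level=2) -> return 17  (same call as traced above)
-> return 37

Final answer: 37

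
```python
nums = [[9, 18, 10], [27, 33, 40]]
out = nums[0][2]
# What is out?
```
Trace:
  nums=[[9, 18, 10], [27, 33, 40]]
  nums=[[9, 18, 10], [27, 33, 40]], out=10

Final answer: 10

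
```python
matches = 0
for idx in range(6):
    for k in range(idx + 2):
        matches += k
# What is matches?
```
Trace:
  matches=0
  matches=0, idx=0, k=0
  matches=1, idx=0, k=1
  matches=1, idx=1, k=0
  matches=2, idx=1, k=1
  matches=4, idx=1, k=2
  matches=4, idx=2, k=0
  matches=5, idx=2, k=1
  matches=7, idx=2, k=2
  matches=10, idx=2, k=3
  matches=10, idx=3, k=0
  matches=11, idx=3, k=1
  matches=13, idx=3, k=2
  matches=16, idx=3, k=3
  matches=20, idx=3, k=4
  matches=20, idx=4, k=0
  matches=21, idx=4, k=1
  matches=23, idx=4, k=2
  matches=26, idx=4, k=3
  matches=30, idx=4, k=4
  matches=35, idx=4, k=5
  matches=35, idx=5, k=0
  matches=36, idx=5, k=1
  matches=38, idx=5, k=2
  matches=41, idx=5, k=3
  matches=45, idx=5, k=4
  matches=50, idx=5, k=5
  matches=56, idx=5, k=6

Final answer: 56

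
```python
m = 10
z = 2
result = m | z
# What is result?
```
Trace:
  m=10
  m=10, z=2
  m=10, z=2, result=10

Final answer: 10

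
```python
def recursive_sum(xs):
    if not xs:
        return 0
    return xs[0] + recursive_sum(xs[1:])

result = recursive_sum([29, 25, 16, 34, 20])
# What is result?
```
Call trace:
recursive_sum(xs=[29, 25, 16, 34, 20])
  recursive_sum(xs=[25, 16, 34, 20])
    recursive_sum(xs=[16, 34, 20])
      recursive_sum(xs=[34, 20])
        recursive_sum(xs=[20])
          recursive_sum(xs=[])
          -> return 0
        -> return 20
      -> return 54
    -> return 70
  -> return 95
-> return 124

Final answer: 124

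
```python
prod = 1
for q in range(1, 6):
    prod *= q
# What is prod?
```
Trace:
  prod=1
  prod=1, q=1
  prod=2, q=2
  prod=6, q=3
  prod=24, q=4
  prod=120, q=5

Final answer: 120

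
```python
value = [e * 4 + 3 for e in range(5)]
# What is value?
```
Trace:
  e=0
  e=1
  e=2
  e=3
  e=4
  value=[3, 7, 11, 15, 19]

Final answer: [3, 7, 11, 15, 19]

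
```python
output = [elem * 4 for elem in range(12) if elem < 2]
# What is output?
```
Trace:
  elem=0
  elem=1
  elem=2
  elem=3
  elem=4
  elem=5
  elem=6
  elem=7
  elem=8
  elem=9
  elem=10
  elem=11
  output=[0, 4]

Final answer: [0, 4]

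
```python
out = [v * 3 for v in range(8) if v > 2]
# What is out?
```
Trace:
  v=0
  v=1
  v=2
  v=3
  v=4
  v=5
  v=6
  v=7
  out=[9, 12, 15, 18, 21]

Final answer: [9, 12, 15, 18, 21]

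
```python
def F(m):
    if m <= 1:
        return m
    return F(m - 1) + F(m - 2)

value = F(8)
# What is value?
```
Call trace (a repeated sub-call is expanded the first time; later identical calls just restate its return value):
F(m=8)
  F(m=7)
    F(m=6)
      F(m=5)
        F(m=4)
          F(m=3)
            F(m=2)
              F(m=1)
              -> return 1
              F(m=0)
              -> return 0
            -> return 1
            F(m=1)
            -> return 1
          -> return 2
          F(m=2) -> return 1  (same call as traced above)
        -> return 3
        F(m=3) -> return 2  (same call as traced above)
      -> return 5
      F(m=4) -> return 3  (same call as traced above)
    -> return 8
    F(m=5) -> return 5  (same call as traced above)
  -> return 13
  F(m=6) -> return 8  (same call as traced above)
-> return 21

Final answer: 21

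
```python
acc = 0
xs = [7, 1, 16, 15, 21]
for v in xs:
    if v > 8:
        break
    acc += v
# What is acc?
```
Trace:
  acc=0
  acc=7, v=7
  acc=8, v=1
  acc=8, v=16

Final answer: 8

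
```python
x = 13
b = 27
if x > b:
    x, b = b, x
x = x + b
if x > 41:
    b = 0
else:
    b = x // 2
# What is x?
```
Trace:
  x=13
  x=13, b=27
  x=13, b=27
  x=40, b=27
  x=40, b=20

Final answer: 40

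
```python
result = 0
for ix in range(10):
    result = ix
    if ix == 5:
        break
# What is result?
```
Trace:
  result=0
  result=0, ix=0
  result=1, ix=1
  result=2, ix=2
  result=3, ix=3
  result=4, ix=4
  result=5, ix=5

Final answer: 5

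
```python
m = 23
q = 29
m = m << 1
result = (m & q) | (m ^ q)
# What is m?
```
Trace:
  m=23
  m=23, q=29
  m=46, q=29
  m=46, q=29, result=63

Final answer: 46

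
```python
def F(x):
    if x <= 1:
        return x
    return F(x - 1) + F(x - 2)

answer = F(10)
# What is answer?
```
Call trace (a repeated sub-call is expanded the first time; later identical calls just restate its return value):
F(x=10)
  F(x=9)
    F(x=8)
      F(x=7)
        F(x=6)
          F(x=5)
            F(x=4)
              F(x=3)
                F(x=2)
                  F(x=1)
                  -> return 1
                  F(x=0)
                  -> return 0
                -> return 1
                F(x=1)
                -> return 1
              -> return 2
              F(x=2) -> return 1  (same call as traced above)
            -> return 3
            F(x=3) -> return 2  (same call as traced above)
          -> return 5
          F(x=4) -> return 3  (same call as traced above)
        -> return 8
        F(x=5) -> return 5  (same call as traced above)
      -> return 13
      F(x=6) -> return 8  (same call as traced above)
    -> return 21
    F(x=7) -> return 13  (same call as traced above)
  -> return 34
  F(x=8) -> return 21  (same call as traced above)
-> return 55

Final answer: 55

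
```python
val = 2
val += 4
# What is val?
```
Trace:
  val=2
  val=6

Final answer: 6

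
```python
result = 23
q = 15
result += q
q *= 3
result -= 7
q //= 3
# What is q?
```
Trace:
  result=23
  result=23, q=15
  result=38, q=15
  result=38, q=45
  result=31, q=45
  result=31, q=15

Final answer: 15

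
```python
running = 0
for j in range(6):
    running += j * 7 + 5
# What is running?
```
Trace:
  running=0
  running=5, j=0
  running=17, j=1
  running=36, j=2
  running=62, j=3
  running=95, j=4
  running=135, j=5

Final answer: 135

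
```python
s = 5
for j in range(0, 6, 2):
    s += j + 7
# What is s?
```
Trace:
  s=5
  s=12, j=0
  s=21, j=2
  s=32, j=4

Final answer: 32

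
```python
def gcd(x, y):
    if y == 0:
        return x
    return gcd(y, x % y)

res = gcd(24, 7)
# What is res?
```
Call trace:
gcd(x=24, y=7)
  gcd(x=7, y=3)
    gcd(x=3, y=1)
      gcd(x=1, y=0)
      -> return 1
    -> return 1
  -> return 1
-> return 1

Final answer: 1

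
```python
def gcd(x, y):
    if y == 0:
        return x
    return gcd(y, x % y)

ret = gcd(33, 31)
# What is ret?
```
Call trace:
gcd(x=33, y=31)
  gcd(x=31, y=2)
    gcd(x=2, y=1)
      gcd(x=1, y=0)
      -> return 1
    -> return 1
  -> return 1
-> return 1

Final answer: 1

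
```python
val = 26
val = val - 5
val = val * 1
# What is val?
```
Trace:
  val=26
  val=21
  val=21

Final answer: 21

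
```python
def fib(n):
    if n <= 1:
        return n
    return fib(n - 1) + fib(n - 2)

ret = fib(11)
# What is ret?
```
Call trace (a repeated sub-call is expanded the first time; later identical calls just restate its return value):
fib(n=11)
  fib(n=10)
    fib(n=9)
      fib(n=8)
        fib(n=7)
          fib(n=6)
            fib(n=5)
              fib(n=4)
                fib(n=3)
                  fib(n=2)
                    fib(n=1)
                    -> return 1
                    fib(n=0)
                    -> return 0
                  -> return 1
                  fib(n=1)
                  -> return 1
                -> return 2
                fib(n=2) -> return 1  (same call as traced above)
              -> return 3
              fib(n=3) -> return 2  (same call as traced above)
            -> return 5
            fib(n=4) -> return 3  (same call as traced above)
          -> return 8
          fib(n=5) -> return 5  (same call as traced above)
        -> return 13
        fib(n=6) -> return 8  (same call as traced above)
      -> return 21
      fib(n=7) -> return 13  (same call as traced above)
    -> return 34
    fib(n=8) -> return 21  (same call as traced above)
  -> return 55
  fib(n=9) -> return 34  (same call as traced above)
-> return 89

Final answer: 89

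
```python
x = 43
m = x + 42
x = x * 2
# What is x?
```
Trace:
  x=43
  x=43, m=85
  x=86, m=85

Final answer: 86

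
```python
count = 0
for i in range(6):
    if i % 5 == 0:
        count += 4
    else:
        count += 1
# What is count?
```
Trace:
  count=0
  count=4, i=0
  count=5, i=1
  count=6, i=2
  count=7, i=3
  count=8, i=4
  count=12, i=5

Final answer: 12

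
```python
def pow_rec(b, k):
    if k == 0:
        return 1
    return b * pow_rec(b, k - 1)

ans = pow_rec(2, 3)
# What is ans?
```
Call trace:
pow_rec(b=2, k=3)
  pow_rec(b=2, k=2)
    pow_rec(b=2, k=1)
      pow_rec(b=2, k=0)
      -> return 1
    -> return 2
  -> return 4
-> return 8

Final answer: 8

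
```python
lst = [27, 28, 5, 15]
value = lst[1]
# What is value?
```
Trace:
  lst=[27, 28, 5, 15]
  lst=[27, 28, 5, 15], value=28

Final answer: 28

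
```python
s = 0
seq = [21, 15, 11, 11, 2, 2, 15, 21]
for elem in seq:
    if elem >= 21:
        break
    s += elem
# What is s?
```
Trace:
  s=0
  s=0, elem=21

Final answer: 0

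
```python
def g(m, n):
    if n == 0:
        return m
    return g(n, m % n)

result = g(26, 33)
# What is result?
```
Call trace:
g(m=26, n=33)
  g(m=33, n=26)
    g(m=26, n=7)
      g(m=7, n=5)
        g(m=5, n=2)
          g(m=2, n=1)
            g(m=1, n=0)
            -> return 1
          -> return 1
        -> return 1
      -> return 1
    -> return 1
  -> return 1
-> return 1

Final answer: 1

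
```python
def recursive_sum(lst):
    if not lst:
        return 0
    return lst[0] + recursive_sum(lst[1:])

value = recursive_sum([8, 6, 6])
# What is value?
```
Call trace:
recursive_sum(lst=[8, 6, 6])
  recursive_sum(lst=[6, 6])
    recursive_sum(lst=[6])
      recursive_sum(lst=[])
      -> return 0
    -> return 6
  -> return 12
-> return 20

Final answer: 20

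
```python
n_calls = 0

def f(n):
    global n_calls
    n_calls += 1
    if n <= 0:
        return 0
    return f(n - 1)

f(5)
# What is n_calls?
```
Call trace:
f(n=5)
  f(n=4)
    f(n=3)
      f(n=2)
        f(n=1)
          f(n=0)
          -> return 0
        -> return 0
      -> return 0
    -> return 0
  -> return 0
-> return 0

n_calls is incremented once per call. f is entered once for each n = 5, 4, 3, 2, 1, 0 (the n <= 0 call returns without recursing), i.e. 5 + 1 calls.
n_calls = 6

Final answer: 6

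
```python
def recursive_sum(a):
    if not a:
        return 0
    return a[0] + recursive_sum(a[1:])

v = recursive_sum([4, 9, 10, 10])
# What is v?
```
Call trace:
recursive_sum(a=[4, 9, 10, 10])
  recursive_sum(a=[9, 10, 10])
    recursive_sum(a=[10, 10])
      recursive_sum(a=[10])
        recursive_sum(a=[])
        -> return 0
      -> return 10
    -> return 20
  -> return 29
-> return 33

Final answer: 33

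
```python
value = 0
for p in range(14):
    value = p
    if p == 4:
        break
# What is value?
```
Trace:
  value=0
  value=0, p=0
  value=1, p=1
  value=2, p=2
  value=3, p=3
  value=4, p=4

Final answer: 4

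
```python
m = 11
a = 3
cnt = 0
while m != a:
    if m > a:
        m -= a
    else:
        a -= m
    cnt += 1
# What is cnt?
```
Trace:
  m=11
  m=11, a=3
  m=11, a=3, cnt=0
  m=8, a=3, cnt=1
  m=5, a=3, cnt=2
  m=2, a=3, cnt=3
  m=2, a=1, cnt=4
  m=1, a=1, cnt=5

Final answer: 5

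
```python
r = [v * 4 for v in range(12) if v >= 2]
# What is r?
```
Trace:
  v=0
  v=1
  v=2
  v=3
  v=4
  v=5
  v=6
  v=7
  v=8
  v=9
  v=10
  v=11
  r=[8, 12, 16, 20, 24, 28, 32, 36, 40, 44]

Final answer: [8, 12, 16, 20, 24, 28, 32, 36, 40, 44]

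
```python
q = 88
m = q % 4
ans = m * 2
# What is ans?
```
Trace:
  q=88
  q=88, m=0
  q=88, m=0, ans=0

Final answer: 0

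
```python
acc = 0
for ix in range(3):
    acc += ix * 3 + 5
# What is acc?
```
Trace:
  acc=0
  acc=5, ix=0
  acc=13, ix=1
  acc=24, ix=2

Final answer: 24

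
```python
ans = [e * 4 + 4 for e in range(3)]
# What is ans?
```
Trace:
  e=0
  e=1
  e=2
  ans=[4, 8, 12]

Final answer: [4, 8, 12]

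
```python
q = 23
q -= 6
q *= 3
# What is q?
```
Trace:
  q=23
  q=17
  q=51

Final answer: 51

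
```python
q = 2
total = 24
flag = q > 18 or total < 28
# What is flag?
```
Trace:
  q=2
  q=2, total=24
  q=2, total=24, flag=True

Final answer: True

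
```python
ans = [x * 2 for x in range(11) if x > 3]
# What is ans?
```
Trace:
  x=0
  x=1
  x=2
  x=3
  x=4
  x=5
  x=6
  x=7
  x=8
  x=9
  x=10
  ans=[8, 10, 12, 14, 16, 18, 20]

Final answer: [8, 10, 12, 14, 16, 18, 20]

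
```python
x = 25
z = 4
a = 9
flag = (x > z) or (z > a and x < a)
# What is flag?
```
Trace:
  x=25
  x=25, z=4
  x=25, z=4, a=9
  x=25, z=4, a=9, flag=True

Final answer: True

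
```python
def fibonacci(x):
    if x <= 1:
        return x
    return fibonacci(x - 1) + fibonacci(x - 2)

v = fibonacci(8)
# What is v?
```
Call trace (a repeated sub-call is expanded the first time; later identical calls just restate its return value):
fibonacci(x=8)
  fibonacci(x=7)
    fibonacci(x=6)
      fibonacci(x=5)
        fibonacci(x=4)
          fibonacci(x=3)
            fibonacci(x=2)
              fibonacci(x=1)
              -> return 1
              fibonacci(x=0)
              -> return 0
            -> return 1
            fibonacci(x=1)
            -> return 1
          -> return 2
          fibonacci(x=2) -> return 1  (same call as traced above)
        -> return 3
        fibonacci(x=3) -> return 2  (same call as traced above)
      -> return 5
      fibonacci(x=4) -> return 3  (same call as traced above)
    -> return 8
    fibonacci(x=5) -> return 5  (same call as traced above)
  -> return 13
  fibonacci(x=6) -> return 8  (same call as traced above)
-> return 21

Final answer: 21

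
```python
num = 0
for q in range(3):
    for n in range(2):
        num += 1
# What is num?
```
Trace:
  num=0
  num=1, q=0, n=0
  num=2, q=0, n=1
  num=3, q=1, n=0
  num=4, q=1, n=1
  num=5, q=2, n=0
  num=6, q=2, n=1

Final answer: 6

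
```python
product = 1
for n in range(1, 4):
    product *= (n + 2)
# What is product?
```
Trace:
  product=1
  product=3, n=1
  product=12, n=2
  product=60, n=3

Final answer: 60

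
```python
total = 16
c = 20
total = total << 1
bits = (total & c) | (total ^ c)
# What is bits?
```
Trace:
  total=16
  total=16, c=20
  total=32, c=20
  total=32, c=20, bits=52

Final answer: 52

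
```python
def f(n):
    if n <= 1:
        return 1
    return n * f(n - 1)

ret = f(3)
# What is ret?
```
Call trace:
f(n=3)
  f(n=2)
    f(n=1)
    -> return 1
  -> return 2
-> return 6

Final answer: 6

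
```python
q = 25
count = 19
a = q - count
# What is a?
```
Trace:
  q=25
  q=25, count=19
  q=25, count=19, a=6

Final answer: 6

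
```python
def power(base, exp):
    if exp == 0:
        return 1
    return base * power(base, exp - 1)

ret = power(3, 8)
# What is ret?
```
Call trace:
power(base=3, exp=8)
  power(base=3, exp=7)
    power(base=3, exp=6)
      power(base=3, exp=5)
        power(base=3, exp=4)
          power(base=3, exp=3)
            power(base=3, exp=2)
              power(base=3, exp=1)
                power(base=3, exp=0)
                -> return 1
              -> return 3
            -> return 9
          -> return 27
        -> return 81
      -> return 243
    -> return 729
  -> return 2187
-> return 6561

Final answer: 6561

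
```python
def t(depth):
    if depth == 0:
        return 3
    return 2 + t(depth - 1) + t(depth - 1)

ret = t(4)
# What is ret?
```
Call trace (a repeated sub-call is expanded the first time; later identical calls just restate its return value):
t(depth=4)
  t(depth=3)
    t(depth=2)
      t(depth=1)
        t(depth=0)
        -> return 3
        t(depth=0)
        -> return 3
      -> return 8
      t(depth=1) -> return 8  (same call as traced above)
    -> return 18
    t(depth=2) -> return 18  (same call as traced above)
  -> return 38
  t(depth=3) -> return 38  (same call as traced above)
-> return 78

Final answer: 78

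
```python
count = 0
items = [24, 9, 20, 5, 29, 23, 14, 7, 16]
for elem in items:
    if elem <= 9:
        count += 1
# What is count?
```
Trace:
  count=0
  count=0, elem=24
  count=1, elem=9
  count=1, elem=20
  count=2, elem=5
  count=2, elem=29
  count=2, elem=23
  count=2, elem=14
  count=3, elem=7
  count=3, elem=16

Final answer: 3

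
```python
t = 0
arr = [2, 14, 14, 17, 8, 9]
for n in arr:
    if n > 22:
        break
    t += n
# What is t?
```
Trace:
  t=0
  t=2, n=2
  t=16, n=14
  t=30, n=14
  t=47, n=17
  t=55, n=8
  t=64, n=9

Final answer: 64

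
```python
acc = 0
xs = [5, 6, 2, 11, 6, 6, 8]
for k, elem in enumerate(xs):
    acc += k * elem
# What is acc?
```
Trace:
  acc=0
  acc=0, k=0, elem=5
  acc=6, k=1, elem=6
  acc=10, k=2, elem=2
  acc=43, k=3, elem=11
  acc=67, k=4, elem=6
  acc=97, k=5, elem=6
  acc=145, k=6, elem=8

Final answer: 145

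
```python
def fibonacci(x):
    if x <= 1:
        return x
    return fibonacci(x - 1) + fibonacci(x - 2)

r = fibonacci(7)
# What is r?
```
Call trace (a repeated sub-call is expanded the first time; later identical calls just restate its return value):
fibonacci(x=7)
  fibonacci(x=6)
    fibonacci(x=5)
      fibonacci(x=4)
        fibonacci(x=3)
          fibonacci(x=2)
            fibonacci(x=1)
            -> return 1
            fibonacci(x=0)
            -> return 0
          -> return 1
          fibonacci(x=1)
          -> return 1
        -> return 2
        fibonacci(x=2) -> return 1  (same call as traced above)
      -> return 3
      fibonacci(x=3) -> return 2  (same call as traced above)
    -> return 5
    fibonacci(x=4) -> return 3  (same call as traced above)
  -> return 8
  fibonacci(x=5) -> return 5  (same call as traced above)
-> return 13

Final answer: 13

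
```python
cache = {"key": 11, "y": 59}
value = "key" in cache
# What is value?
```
Trace:
  cache={'key': 11, 'y': 59}
  cache={'key': 11, 'y': 59}, value=True

Final answer: True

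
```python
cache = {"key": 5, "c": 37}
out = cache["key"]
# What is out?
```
Trace:
  cache={'key': 5, 'c': 37}
  cache={'key': 5, 'c': 37}, out=5

Final answer: 5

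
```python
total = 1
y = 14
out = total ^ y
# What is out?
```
Trace:
  total=1
  total=1, y=14
  total=1, y=14, out=15

Final answer: 15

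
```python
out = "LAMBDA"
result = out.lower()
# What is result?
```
Trace:
  out='LAMBDA'
  out='LAMBDA', result='lambda'

Final answer: 'lambda'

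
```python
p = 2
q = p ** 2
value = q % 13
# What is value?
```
Trace:
  p=2
  p=2, q=4
  p=2, q=4, value=4

Final answer: 4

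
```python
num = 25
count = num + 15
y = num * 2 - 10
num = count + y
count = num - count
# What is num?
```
Trace:
  num=25
  num=25, count=40
  num=25, count=40, y=40
  num=80, count=40, y=40
  num=80, count=40, y=40

Final answer: 80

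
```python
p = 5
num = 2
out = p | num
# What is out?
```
Trace:
  p=5
  p=5, num=2
  p=5, num=2, out=7

Final answer: 7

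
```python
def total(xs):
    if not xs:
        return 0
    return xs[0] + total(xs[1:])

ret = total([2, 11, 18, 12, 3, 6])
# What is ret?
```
Call trace:
total(xs=[2, 11, 18, 12, 3, 6])
  total(xs=[11, 18, 12, 3, 6])
    total(xs=[18, 12, 3, 6])
      total(xs=[12, 3, 6])
        total(xs=[3, 6])
          total(xs=[6])
            total(xs=[])
            -> return 0
          -> return 6
        -> return 9
      -> return 21
    -> return 39
  -> return 50
-> return 52

Final answer: 52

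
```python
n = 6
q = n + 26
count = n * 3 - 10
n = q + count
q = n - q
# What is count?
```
Trace:
  n=6
  n=6, q=32
  n=6, q=32, count=8
  n=40, q=32, count=8
  n=40, q=8, count=8

Final answer: 8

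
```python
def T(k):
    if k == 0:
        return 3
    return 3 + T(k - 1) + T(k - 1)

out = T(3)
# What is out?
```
Call trace (a repeated sub-call is expanded the first time; later identical calls just restate its return value):
T(k=3)
  T(k=2)
    T(k=1)
      T(k=0)
      -> return 3
      T(k=0)
      -> return 3
    -> return 9
    T(k=1) -> return 9  (same call as traced above)
  -> return 21
  T(k=2) -> return 21  (same call as traced above)
-> return 45

Final answer: 45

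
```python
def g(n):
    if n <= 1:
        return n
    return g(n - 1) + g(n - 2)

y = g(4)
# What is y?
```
Call trace (a repeated sub-call is expanded the first time; later identical calls just restate its return value):
g(n=4)
  g(n=3)
    g(n=2)
      g(n=1)
      -> return 1
      g(n=0)
      -> return 0
    -> return 1
    g(n=1)
    -> return 1
  -> return 2
  g(n=2) -> return 1  (same call as traced above)
-> return 3

Final answer: 3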